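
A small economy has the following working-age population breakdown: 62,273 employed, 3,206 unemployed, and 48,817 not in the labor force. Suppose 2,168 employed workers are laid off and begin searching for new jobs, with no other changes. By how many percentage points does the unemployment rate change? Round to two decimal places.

Initially, labor force = 62,273 + 3,206 = 65,479, so u = 3,206/65,479 = 4.90%.
After the change, employed falls and unemployed rises by 2,168; labor force unchanged → E = 60,105, U = 5,374, labor force = 65,479.
New unemployment rate = 5,374 / 65,479 = 8.21%.
Change = 8.21% − 4.90% = +3.31 percentage points.

The unemployment rate changes by +3.31 percentage points.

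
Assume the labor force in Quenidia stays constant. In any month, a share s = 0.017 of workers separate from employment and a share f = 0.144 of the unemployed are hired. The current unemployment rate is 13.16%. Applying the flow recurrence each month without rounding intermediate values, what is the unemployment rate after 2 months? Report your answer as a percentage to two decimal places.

Unemployment rate after two months ≈ 12.39%.

With a fixed labor force, u_{t+1} = u_t + s·(1−u_t) − f·u_t = u_t·(1−s−f) + s.
Here 1−s−f = 0.839 and s = 0.017.
u_1 = 0.131600 × 0.839 + 0.017 = 0.127412.
u_2 = 0.127412 × 0.839 + 0.017 = 0.123899.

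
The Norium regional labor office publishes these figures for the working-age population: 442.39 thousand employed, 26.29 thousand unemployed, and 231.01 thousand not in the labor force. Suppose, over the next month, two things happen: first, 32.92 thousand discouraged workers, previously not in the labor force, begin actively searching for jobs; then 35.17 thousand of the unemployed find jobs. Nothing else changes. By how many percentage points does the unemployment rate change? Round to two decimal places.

Initially, labor force = 442.39 + 26.29 = 468.68 thousand, so u = 26.29/468.68 = 5.61%.
After the first change, unemployed and labor force both rise by 32.92 → E = 442.39, U = 59.21, labor force = 501.60 thousand.
After the second change, unemployed falls and employed rises by 35.17; labor force unchanged → E = 477.56, U = 24.04, labor force = 501.60 thousand.
New unemployment rate = 24.04 / 501.60 = 4.79%.
Change = 4.79% − 5.61% = −0.82 percentage points.

The unemployment rate changes by −0.82 percentage points.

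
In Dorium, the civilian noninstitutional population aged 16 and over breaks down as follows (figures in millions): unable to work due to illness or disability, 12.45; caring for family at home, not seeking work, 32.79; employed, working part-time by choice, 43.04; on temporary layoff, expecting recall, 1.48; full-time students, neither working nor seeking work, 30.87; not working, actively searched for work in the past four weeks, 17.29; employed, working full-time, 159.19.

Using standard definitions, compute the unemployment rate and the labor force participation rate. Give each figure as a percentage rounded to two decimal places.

Employed = 43.04 + 159.19 = 202.23 million.
Unemployed = 1.48 + 17.29 = 18.77 million (jobless and actively searching, or on temporary layoff).
Labor force = 202.23 + 18.77 = 221.00 million.
Not in labor force = 12.45 + 32.79 + 30.87 = 76.11 million (those not working and not actively searching are outside the labor force).
Civilian working-age population = 221.00 + 76.11 = 297.11 million.
Unemployment rate = 18.77 / 221.00 = 8.49%.
Labor force participation rate = 221.00 / 297.11 = 74.38%.

Unemployment rate ≈ 8.49%; labor force participation rate ≈ 74.38%.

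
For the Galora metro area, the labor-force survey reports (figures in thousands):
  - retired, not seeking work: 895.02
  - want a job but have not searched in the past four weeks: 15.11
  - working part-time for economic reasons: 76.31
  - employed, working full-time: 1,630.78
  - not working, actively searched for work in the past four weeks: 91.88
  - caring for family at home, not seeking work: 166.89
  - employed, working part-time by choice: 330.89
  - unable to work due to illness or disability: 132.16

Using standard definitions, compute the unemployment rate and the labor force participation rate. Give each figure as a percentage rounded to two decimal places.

Employed = 76.31 + 1,630.78 + 330.89 = 2,037.98 thousand (anyone who worked, including part-time for economic reasons, counts as employed).
Unemployed = 91.88 thousand.
Labor force = 2,037.98 + 91.88 = 2,129.86 thousand.
Not in labor force = 895.02 + 15.11 + 166.89 + 132.16 = 1,209.18 thousand (those not working and not actively searching are outside the labor force — including those who want a job but have given up searching).
Civilian working-age population = 2,129.86 + 1,209.18 = 3,339.04 thousand.
Unemployment rate = 91.88 / 2,129.86 = 4.31%.
Labor force participation rate = 2,129.86 / 3,339.04 = 63.79%.

Unemployment rate ≈ 4.31%; labor force participation rate ≈ 63.79%.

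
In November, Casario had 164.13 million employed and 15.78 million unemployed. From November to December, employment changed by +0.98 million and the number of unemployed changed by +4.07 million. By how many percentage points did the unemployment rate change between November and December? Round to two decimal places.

November: labor force = 164.13 + 15.78 = 179.91; u = 15.78/179.91 = 8.77%.
December: labor force = 165.11 + 19.85 = 184.96; u = 19.85/184.96 = 10.73%.
Change = 10.73% − 8.77% = +1.96 pp.

The unemployment rate changed by +1.96 percentage points.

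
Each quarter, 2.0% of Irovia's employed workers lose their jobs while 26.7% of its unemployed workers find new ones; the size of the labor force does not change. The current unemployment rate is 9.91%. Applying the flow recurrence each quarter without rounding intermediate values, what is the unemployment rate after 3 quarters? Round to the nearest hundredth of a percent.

Unemployment rate after three quarters ≈ 8.03%.

With a fixed labor force, u_{t+1} = u_t + s·(1−u_t) − f·u_t = u_t·(1−s−f) + s.
Here 1−s−f = 0.713 and s = 0.020.
u_1 = 0.099100 × 0.713 + 0.020 = 0.090658.
u_2 = 0.090658 × 0.713 + 0.020 = 0.084639.
u_3 = 0.084639 × 0.713 + 0.020 = 0.080348.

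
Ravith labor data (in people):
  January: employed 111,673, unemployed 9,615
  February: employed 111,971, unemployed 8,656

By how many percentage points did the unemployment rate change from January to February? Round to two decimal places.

January: labor force = 111,673 + 9,615 = 121,288; u = 9,615/121,288 = 7.93%.
February: labor force = 111,971 + 8,656 = 120,627; u = 8,656/120,627 = 7.18%.
Change = 7.18% − 7.93% = −0.75 pp.

The unemployment rate changed by −0.75 percentage points.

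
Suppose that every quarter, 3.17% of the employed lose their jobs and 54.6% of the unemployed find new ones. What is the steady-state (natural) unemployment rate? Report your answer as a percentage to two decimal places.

At steady state the flows balance: s·E = f·U, so U/(E+U) = s/(s+f).
u* = 3.17 / (3.17 + 54.6) = 3.17 / 57.77 = 5.49%.

Steady-state unemployment rate ≈ 5.49%.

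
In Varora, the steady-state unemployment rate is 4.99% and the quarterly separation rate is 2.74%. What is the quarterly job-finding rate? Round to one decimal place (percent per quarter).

From u* = s/(s+f): f = s·(1−u)/u.
f = 2.74 × (1 − 0.0499) / 0.0499 = 2.6033 / 0.0499 ≈ 52.2% per quarter.

Job-finding rate ≈ 52.2% per quarter.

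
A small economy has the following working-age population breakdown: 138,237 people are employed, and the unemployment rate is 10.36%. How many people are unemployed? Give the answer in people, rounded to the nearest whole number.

About 15,977 are unemployed.

Let U be the number unemployed. The labor force is E + U, and U/(E+U) = 0.1036.
So U = 0.1036 × 138,237 / (1 − 0.1036) = 14321.35 / 0.8964 ≈ 15,977.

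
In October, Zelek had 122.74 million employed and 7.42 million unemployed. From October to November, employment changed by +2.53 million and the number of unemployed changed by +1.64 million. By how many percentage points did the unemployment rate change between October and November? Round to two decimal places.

October: labor force = 122.74 + 7.42 = 130.16; u = 7.42/130.16 = 5.70%.
November: labor force = 125.27 + 9.06 = 134.33; u = 9.06/134.33 = 6.74%.
Change = 6.74% − 5.70% = +1.04 pp.

The unemployment rate changed by +1.04 percentage points.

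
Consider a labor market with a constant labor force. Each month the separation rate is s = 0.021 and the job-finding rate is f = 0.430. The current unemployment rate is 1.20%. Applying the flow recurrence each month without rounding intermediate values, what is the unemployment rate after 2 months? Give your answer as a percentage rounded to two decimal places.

Unemployment rate after two months ≈ 3.61%.

With a fixed labor force, u_{t+1} = u_t + s·(1−u_t) − f·u_t = u_t·(1−s−f) + s.
Here 1−s−f = 0.549 and s = 0.021.
u_1 = 0.012000 × 0.549 + 0.021 = 0.027588.
u_2 = 0.027588 × 0.549 + 0.021 = 0.036146.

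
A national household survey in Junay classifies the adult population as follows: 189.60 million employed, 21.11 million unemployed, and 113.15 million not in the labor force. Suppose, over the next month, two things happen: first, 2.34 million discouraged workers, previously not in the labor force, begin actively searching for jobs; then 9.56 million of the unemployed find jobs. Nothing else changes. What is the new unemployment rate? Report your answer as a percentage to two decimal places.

New unemployment rate ≈ 6.52%.

Initially, labor force = 189.60 + 21.11 = 210.71 million, so u = 21.11/210.71 = 10.02%.
After the first change, unemployed and labor force both rise by 2.34 → E = 189.60, U = 23.45, labor force = 213.05 million.
After the second change, unemployed falls and employed rises by 9.56; labor force unchanged → E = 199.16, U = 13.89, labor force = 213.05 million.
New unemployment rate = 13.89 / 213.05 = 6.52%.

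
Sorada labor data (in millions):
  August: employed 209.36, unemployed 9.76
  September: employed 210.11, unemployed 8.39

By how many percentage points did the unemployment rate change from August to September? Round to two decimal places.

August: labor force = 209.36 + 9.76 = 219.12; u = 9.76/219.12 = 4.45%.
September: labor force = 210.11 + 8.39 = 218.50; u = 8.39/218.50 = 3.84%.
Change = 3.84% − 4.45% = −0.61 pp.

The unemployment rate changed by −0.61 percentage points.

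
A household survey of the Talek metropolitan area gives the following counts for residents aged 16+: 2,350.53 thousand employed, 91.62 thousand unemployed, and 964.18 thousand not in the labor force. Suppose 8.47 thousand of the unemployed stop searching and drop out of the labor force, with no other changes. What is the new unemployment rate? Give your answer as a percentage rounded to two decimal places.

New unemployment rate ≈ 3.42%.

Initially, labor force = 2,350.53 + 91.62 = 2,442.15 thousand, so u = 91.62/2,442.15 = 3.75%.
After the change, unemployed and labor force both fall by 8.47 → E = 2,350.53, U = 83.15, labor force = 2,433.68 thousand.
New unemployment rate = 83.15 / 2,433.68 = 3.42%.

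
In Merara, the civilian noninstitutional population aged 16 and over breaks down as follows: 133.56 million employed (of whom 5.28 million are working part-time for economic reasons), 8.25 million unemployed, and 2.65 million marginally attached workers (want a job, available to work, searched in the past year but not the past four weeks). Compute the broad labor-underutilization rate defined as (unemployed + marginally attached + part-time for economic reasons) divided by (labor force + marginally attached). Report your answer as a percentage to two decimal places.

Labor force = 133.56 + 8.25 = 141.81 million.
Numerator = 8.25 + 2.65 + 5.28 = 16.18 million.
Denominator = 141.81 + 2.65 = 144.46 million.
Broad rate = 16.18 / 144.46 = 11.20%.

Broad underutilization rate ≈ 11.20%.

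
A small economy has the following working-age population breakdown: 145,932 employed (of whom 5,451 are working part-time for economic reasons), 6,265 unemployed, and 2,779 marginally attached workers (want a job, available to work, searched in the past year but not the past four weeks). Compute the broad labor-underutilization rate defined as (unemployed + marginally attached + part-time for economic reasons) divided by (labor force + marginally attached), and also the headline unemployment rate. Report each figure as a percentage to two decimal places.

Labor force = 145,932 + 6,265 = 152,197.
Numerator = 6,265 + 2,779 + 5,451 = 14,495.
Denominator = 152,197 + 2,779 = 154,976.
Broad rate = 14,495 / 154,976 = 9.35%.
Headline unemployment rate = 6,265 / 152,197 = 4.12%.

Broad underutilization rate ≈ 9.35%; headline unemployment rate ≈ 4.12%.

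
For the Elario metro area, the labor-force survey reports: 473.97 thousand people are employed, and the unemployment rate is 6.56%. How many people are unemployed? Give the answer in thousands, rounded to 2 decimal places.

Let U be the number unemployed. The labor force is E + U, and U/(E+U) = 0.0656.
So U = 0.0656 × 473.97 / (1 − 0.0656) = 31.0924 / 0.9344 ≈ 33.28 thousand.

About 33.28 thousand are unemployed.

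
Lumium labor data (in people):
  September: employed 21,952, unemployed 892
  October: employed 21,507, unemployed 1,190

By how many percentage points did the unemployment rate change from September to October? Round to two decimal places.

The unemployment rate changed by +1.34 percentage points.

September: labor force = 21,952 + 892 = 22,844; u = 892/22,844 = 3.90%.
October: labor force = 21,507 + 1,190 = 22,697; u = 1,190/22,697 = 5.24%.
Change = 5.24% − 3.90% = +1.34 pp.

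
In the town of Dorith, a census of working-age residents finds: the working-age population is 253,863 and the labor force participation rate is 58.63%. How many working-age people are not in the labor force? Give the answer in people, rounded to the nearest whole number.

Share not in the labor force = 1 − 0.5863 = 0.4137.
Not in labor force = 0.4137 × 253,863 ≈ 105,023.

About 105,023 are not in the labor force.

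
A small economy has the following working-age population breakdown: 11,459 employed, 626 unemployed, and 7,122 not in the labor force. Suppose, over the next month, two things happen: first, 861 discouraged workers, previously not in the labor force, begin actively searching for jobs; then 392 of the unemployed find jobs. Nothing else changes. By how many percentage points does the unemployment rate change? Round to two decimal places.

The unemployment rate changes by +3.28 percentage points.

Initially, labor force = 11,459 + 626 = 12,085, so u = 626/12,085 = 5.18%.
After the first change, unemployed and labor force both rise by 861 → E = 11,459, U = 1,487, labor force = 12,946.
After the second change, unemployed falls and employed rises by 392; labor force unchanged → E = 11,851, U = 1,095, labor force = 12,946.
New unemployment rate = 1,095 / 12,946 = 8.46%.
Change = 8.46% − 5.18% = +3.28 percentage points.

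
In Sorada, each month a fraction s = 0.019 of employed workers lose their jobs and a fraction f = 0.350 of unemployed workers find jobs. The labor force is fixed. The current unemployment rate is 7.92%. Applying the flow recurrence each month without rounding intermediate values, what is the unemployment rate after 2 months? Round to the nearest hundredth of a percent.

With a fixed labor force, u_{t+1} = u_t + s·(1−u_t) − f·u_t = u_t·(1−s−f) + s.
Here 1−s−f = 0.631 and s = 0.019.
u_1 = 0.079200 × 0.631 + 0.019 = 0.068975.
u_2 = 0.068975 × 0.631 + 0.019 = 0.062523.

Unemployment rate after two months ≈ 6.25%.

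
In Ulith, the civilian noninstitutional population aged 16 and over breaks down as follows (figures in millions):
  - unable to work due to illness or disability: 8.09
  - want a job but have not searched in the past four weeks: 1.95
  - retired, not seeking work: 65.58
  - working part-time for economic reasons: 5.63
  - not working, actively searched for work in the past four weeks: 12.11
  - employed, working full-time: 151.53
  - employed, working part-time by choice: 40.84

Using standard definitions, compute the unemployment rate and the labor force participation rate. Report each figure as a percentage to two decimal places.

Employed = 5.63 + 151.53 + 40.84 = 198.00 million (anyone who worked, including part-time for economic reasons, counts as employed).
Unemployed = 12.11 million.
Labor force = 198.00 + 12.11 = 210.11 million.
Not in labor force = 8.09 + 1.95 + 65.58 = 75.62 million (those not working and not actively searching are outside the labor force — including those who want a job but have given up searching).
Civilian working-age population = 210.11 + 75.62 = 285.73 million.
Unemployment rate = 12.11 / 210.11 = 5.76%.
Labor force participation rate = 210.11 / 285.73 = 73.53%.

Unemployment rate ≈ 5.76%; labor force participation rate ≈ 73.53%.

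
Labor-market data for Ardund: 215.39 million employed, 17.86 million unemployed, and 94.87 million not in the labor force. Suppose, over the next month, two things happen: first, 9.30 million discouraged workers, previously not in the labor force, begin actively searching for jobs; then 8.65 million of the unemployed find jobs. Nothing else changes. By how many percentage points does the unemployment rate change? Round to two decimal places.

Initially, labor force = 215.39 + 17.86 = 233.25 million, so u = 17.86/233.25 = 7.66%.
After the first change, unemployed and labor force both rise by 9.30 → E = 215.39, U = 27.16, labor force = 242.55 million.
After the second change, unemployed falls and employed rises by 8.65; labor force unchanged → E = 224.04, U = 18.51, labor force = 242.55 million.
New unemployment rate = 18.51 / 242.55 = 7.63%.
Change = 7.63% − 7.66% = −0.03 percentage points.

The unemployment rate changes by −0.03 percentage points.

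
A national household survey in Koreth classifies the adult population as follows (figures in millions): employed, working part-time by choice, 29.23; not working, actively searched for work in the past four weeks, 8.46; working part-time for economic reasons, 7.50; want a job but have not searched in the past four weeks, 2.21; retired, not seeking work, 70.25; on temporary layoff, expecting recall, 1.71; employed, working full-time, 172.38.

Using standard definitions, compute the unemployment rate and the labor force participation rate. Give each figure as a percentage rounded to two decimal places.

Unemployment rate ≈ 4.64%; labor force participation rate ≈ 75.16%.

Employed = 29.23 + 7.50 + 172.38 = 209.11 million (anyone who worked, including part-time for economic reasons, counts as employed).
Unemployed = 8.46 + 1.71 = 10.17 million (jobless and actively searching, or on temporary layoff).
Labor force = 209.11 + 10.17 = 219.28 million.
Not in labor force = 2.21 + 70.25 = 72.46 million (those not working and not actively searching are outside the labor force — including those who want a job but have given up searching).
Civilian working-age population = 219.28 + 72.46 = 291.74 million.
Unemployment rate = 10.17 / 219.28 = 4.64%.
Labor force participation rate = 219.28 / 291.74 = 75.16%.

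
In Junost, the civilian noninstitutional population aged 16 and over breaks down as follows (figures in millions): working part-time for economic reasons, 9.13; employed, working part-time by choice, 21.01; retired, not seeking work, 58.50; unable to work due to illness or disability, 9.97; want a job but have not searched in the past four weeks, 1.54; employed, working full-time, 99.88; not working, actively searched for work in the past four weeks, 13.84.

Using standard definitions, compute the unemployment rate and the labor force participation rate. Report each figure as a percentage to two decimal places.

Employed = 9.13 + 21.01 + 99.88 = 130.02 million (anyone who worked, including part-time for economic reasons, counts as employed).
Unemployed = 13.84 million.
Labor force = 130.02 + 13.84 = 143.86 million.
Not in labor force = 58.50 + 9.97 + 1.54 = 70.01 million (those not working and not actively searching are outside the labor force — including those who want a job but have given up searching).
Civilian working-age population = 143.86 + 70.01 = 213.87 million.
Unemployment rate = 13.84 / 143.86 = 9.62%.
Labor force participation rate = 143.86 / 213.87 = 67.27%.

Unemployment rate ≈ 9.62%; labor force participation rate ≈ 67.27%.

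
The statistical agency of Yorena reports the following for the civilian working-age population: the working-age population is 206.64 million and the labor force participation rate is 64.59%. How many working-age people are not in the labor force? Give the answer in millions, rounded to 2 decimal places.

Share not in the labor force = 1 − 0.6459 = 0.3541.
Not in labor force = 0.3541 × 206.64 ≈ 73.17 million.

About 73.17 million are not in the labor force.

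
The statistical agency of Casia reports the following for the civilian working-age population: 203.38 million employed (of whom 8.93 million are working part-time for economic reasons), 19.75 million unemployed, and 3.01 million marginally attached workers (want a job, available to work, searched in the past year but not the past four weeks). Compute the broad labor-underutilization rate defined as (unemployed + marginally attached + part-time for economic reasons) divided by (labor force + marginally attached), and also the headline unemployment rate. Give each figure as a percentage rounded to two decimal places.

Broad underutilization rate ≈ 14.01%; headline unemployment rate ≈ 8.85%.

Labor force = 203.38 + 19.75 = 223.13 million.
Numerator = 19.75 + 3.01 + 8.93 = 31.69 million.
Denominator = 223.13 + 3.01 = 226.14 million.
Broad rate = 31.69 / 226.14 = 14.01%.
Headline unemployment rate = 19.75 / 223.13 = 8.85%.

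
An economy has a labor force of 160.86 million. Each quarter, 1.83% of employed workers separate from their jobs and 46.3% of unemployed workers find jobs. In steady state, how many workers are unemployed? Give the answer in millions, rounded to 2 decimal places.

About 6.12 million are unemployed in steady state.

Steady-state unemployment rate u* = s/(s+f) = 1.83/(1.83+46.3) = 0.038022.
Unemployed = u* × labor force = 0.038022 × 160.86 ≈ 6.12 million.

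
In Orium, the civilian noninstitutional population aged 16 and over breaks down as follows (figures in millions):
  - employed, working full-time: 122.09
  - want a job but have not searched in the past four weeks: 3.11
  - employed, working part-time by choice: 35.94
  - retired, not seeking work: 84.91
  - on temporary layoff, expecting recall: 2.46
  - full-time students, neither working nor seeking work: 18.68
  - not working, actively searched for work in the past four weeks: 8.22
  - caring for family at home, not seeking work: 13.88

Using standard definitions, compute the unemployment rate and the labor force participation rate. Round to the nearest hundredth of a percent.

Unemployment rate ≈ 6.33%; labor force participation rate ≈ 58.32%.

Employed = 122.09 + 35.94 = 158.03 million.
Unemployed = 2.46 + 8.22 = 10.68 million (jobless and actively searching, or on temporary layoff).
Labor force = 158.03 + 10.68 = 168.71 million.
Not in labor force = 3.11 + 84.91 + 18.68 + 13.88 = 120.58 million (those not working and not actively searching are outside the labor force — including those who want a job but have given up searching).
Civilian working-age population = 168.71 + 120.58 = 289.29 million.
Unemployment rate = 10.68 / 168.71 = 6.33%.
Labor force participation rate = 168.71 / 289.29 = 58.32%.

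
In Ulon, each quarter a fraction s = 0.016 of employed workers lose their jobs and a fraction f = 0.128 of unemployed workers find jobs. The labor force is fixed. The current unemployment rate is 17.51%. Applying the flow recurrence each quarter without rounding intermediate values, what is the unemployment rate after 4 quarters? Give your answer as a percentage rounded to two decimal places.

Unemployment rate after four quarters ≈ 14.55%.

With a fixed labor force, u_{t+1} = u_t + s·(1−u_t) − f·u_t = u_t·(1−s−f) + s.
Here 1−s−f = 0.856 and s = 0.016.
u_1 = 0.175100 × 0.856 + 0.016 = 0.165886.
u_2 = 0.165886 × 0.856 + 0.016 = 0.157998.
u_3 = 0.157998 × 0.856 + 0.016 = 0.151246.
u_4 = 0.151246 × 0.856 + 0.016 = 0.145467.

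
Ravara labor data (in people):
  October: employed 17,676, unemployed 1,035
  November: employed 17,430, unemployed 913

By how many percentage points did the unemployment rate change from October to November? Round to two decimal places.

The unemployment rate changed by −0.55 percentage points.

October: labor force = 17,676 + 1,035 = 18,711; u = 1,035/18,711 = 5.53%.
November: labor force = 17,430 + 913 = 18,343; u = 913/18,343 = 4.98%.
Change = 4.98% − 5.53% = −0.55 pp.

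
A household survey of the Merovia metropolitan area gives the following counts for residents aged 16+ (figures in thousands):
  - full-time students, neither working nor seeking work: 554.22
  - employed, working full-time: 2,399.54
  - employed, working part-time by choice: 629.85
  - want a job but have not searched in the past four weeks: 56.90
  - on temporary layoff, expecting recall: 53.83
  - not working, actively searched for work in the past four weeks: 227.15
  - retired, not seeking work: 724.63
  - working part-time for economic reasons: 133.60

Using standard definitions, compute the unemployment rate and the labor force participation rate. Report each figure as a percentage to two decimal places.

Employed = 2,399.54 + 629.85 + 133.60 = 3,162.99 thousand (anyone who worked, including part-time for economic reasons, counts as employed).
Unemployed = 53.83 + 227.15 = 280.98 thousand (jobless and actively searching, or on temporary layoff).
Labor force = 3,162.99 + 280.98 = 3,443.97 thousand.
Not in labor force = 554.22 + 56.90 + 724.63 = 1,335.75 thousand (those not working and not actively searching are outside the labor force — including those who want a job but have given up searching).
Civilian working-age population = 3,443.97 + 1,335.75 = 4,779.72 thousand.
Unemployment rate = 280.98 / 3,443.97 = 8.16%.
Labor force participation rate = 3,443.97 / 4,779.72 = 72.05%.

Unemployment rate ≈ 8.16%; labor force participation rate ≈ 72.05%.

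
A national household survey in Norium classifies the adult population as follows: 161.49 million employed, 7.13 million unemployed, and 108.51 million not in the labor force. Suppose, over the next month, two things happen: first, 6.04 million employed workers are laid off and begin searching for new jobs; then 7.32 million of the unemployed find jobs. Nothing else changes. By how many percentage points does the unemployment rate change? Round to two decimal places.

The unemployment rate changes by −0.76 percentage points.

Initially, labor force = 161.49 + 7.13 = 168.62 million, so u = 7.13/168.62 = 4.23%.
After the first change, employed falls and unemployed rises by 6.04; labor force unchanged → E = 155.45, U = 13.17, labor force = 168.62 million.
After the second change, unemployed falls and employed rises by 7.32; labor force unchanged → E = 162.77, U = 5.85, labor force = 168.62 million.
New unemployment rate = 5.85 / 168.62 = 3.47%.
Change = 3.47% − 4.23% = −0.76 percentage points.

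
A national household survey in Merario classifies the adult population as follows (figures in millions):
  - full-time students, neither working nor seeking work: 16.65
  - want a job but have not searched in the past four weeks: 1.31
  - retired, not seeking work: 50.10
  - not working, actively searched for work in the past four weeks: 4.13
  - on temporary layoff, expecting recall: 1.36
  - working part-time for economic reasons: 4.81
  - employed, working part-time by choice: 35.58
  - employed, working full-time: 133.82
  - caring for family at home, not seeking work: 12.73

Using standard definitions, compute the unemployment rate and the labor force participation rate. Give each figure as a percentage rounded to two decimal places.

Unemployment rate ≈ 3.06%; labor force participation rate ≈ 68.99%.

Employed = 4.81 + 35.58 + 133.82 = 174.21 million (anyone who worked, including part-time for economic reasons, counts as employed).
Unemployed = 4.13 + 1.36 = 5.49 million (jobless and actively searching, or on temporary layoff).
Labor force = 174.21 + 5.49 = 179.70 million.
Not in labor force = 16.65 + 1.31 + 50.10 + 12.73 = 80.79 million (those not working and not actively searching are outside the labor force — including those who want a job but have given up searching).
Civilian working-age population = 179.70 + 80.79 = 260.49 million.
Unemployment rate = 5.49 / 179.70 = 3.06%.
Labor force participation rate = 179.70 / 260.49 = 68.99%.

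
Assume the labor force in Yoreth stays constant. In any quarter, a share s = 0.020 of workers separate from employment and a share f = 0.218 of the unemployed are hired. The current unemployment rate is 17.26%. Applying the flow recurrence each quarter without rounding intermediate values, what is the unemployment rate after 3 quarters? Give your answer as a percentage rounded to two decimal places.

With a fixed labor force, u_{t+1} = u_t + s·(1−u_t) − f·u_t = u_t·(1−s−f) + s.
Here 1−s−f = 0.762 and s = 0.020.
u_1 = 0.172600 × 0.762 + 0.020 = 0.151521.
u_2 = 0.151521 × 0.762 + 0.020 = 0.135459.
u_3 = 0.135459 × 0.762 + 0.020 = 0.123220.

Unemployment rate after three quarters ≈ 12.32%.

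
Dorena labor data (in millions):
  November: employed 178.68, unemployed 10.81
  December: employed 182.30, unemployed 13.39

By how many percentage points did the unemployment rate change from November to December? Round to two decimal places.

The unemployment rate changed by +1.14 percentage points.

November: labor force = 178.68 + 10.81 = 189.49; u = 10.81/189.49 = 5.70%.
December: labor force = 182.30 + 13.39 = 195.69; u = 13.39/195.69 = 6.84%.
Change = 6.84% − 5.70% = +1.14 pp.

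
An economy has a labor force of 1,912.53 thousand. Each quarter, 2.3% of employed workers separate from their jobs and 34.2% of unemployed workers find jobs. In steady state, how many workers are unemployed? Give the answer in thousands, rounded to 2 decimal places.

Steady-state unemployment rate u* = s/(s+f) = 2.3/(2.3+34.2) = 0.063014.
Unemployed = u* × labor force = 0.063014 × 1,912.53 ≈ 120.52 thousand.

About 120.52 thousand are unemployed in steady state.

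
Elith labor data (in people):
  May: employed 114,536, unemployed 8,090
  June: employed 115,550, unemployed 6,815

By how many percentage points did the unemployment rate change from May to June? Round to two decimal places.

May: labor force = 114,536 + 8,090 = 122,626; u = 8,090/122,626 = 6.60%.
June: labor force = 115,550 + 6,815 = 122,365; u = 6,815/122,365 = 5.57%.
Change = 5.57% − 6.60% = −1.03 pp.

The unemployment rate changed by −1.03 percentage points.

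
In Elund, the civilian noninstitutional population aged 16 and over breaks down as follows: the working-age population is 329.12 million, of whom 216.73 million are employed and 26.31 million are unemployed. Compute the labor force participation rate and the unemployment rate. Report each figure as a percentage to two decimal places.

Labor force participation rate ≈ 73.85%; unemployment rate ≈ 10.83%.

Labor force = employed + unemployed = 216.73 + 26.31 = 243.04 million.
Unemployment rate = 26.31 / 243.04 = 10.83%.
Labor force participation rate = 243.04 / 329.12 = 73.85%.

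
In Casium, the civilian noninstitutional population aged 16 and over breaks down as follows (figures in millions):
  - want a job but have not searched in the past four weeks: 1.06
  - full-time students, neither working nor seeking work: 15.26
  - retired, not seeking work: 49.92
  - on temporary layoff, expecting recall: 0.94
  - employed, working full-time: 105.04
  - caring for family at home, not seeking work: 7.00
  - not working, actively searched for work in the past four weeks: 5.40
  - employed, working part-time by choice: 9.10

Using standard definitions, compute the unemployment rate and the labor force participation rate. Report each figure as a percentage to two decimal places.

Unemployment rate ≈ 5.26%; labor force participation rate ≈ 62.19%.

Employed = 105.04 + 9.10 = 114.14 million.
Unemployed = 0.94 + 5.40 = 6.34 million (jobless and actively searching, or on temporary layoff).
Labor force = 114.14 + 6.34 = 120.48 million.
Not in labor force = 1.06 + 15.26 + 49.92 + 7.00 = 73.24 million (those not working and not actively searching are outside the labor force — including those who want a job but have given up searching).
Civilian working-age population = 120.48 + 73.24 = 193.72 million.
Unemployment rate = 6.34 / 120.48 = 5.26%.
Labor force participation rate = 120.48 / 193.72 = 62.19%.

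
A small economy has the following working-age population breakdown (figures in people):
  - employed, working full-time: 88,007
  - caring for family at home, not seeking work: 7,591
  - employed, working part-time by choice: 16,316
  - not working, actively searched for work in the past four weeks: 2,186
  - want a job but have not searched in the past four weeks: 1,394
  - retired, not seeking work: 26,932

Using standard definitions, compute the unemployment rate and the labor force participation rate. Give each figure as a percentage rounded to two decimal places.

Unemployment rate ≈ 2.05%; labor force participation rate ≈ 74.78%.

Employed = 88,007 + 16,316 = 104,323.
Unemployed = 2,186.
Labor force = 104,323 + 2,186 = 106,509.
Not in labor force = 7,591 + 1,394 + 26,932 = 35,917 (those not working and not actively searching are outside the labor force — including those who want a job but have given up searching).
Civilian working-age population = 106,509 + 35,917 = 142,426.
Unemployment rate = 2,186 / 106,509 = 2.05%.
Labor force participation rate = 106,509 / 142,426 = 74.78%.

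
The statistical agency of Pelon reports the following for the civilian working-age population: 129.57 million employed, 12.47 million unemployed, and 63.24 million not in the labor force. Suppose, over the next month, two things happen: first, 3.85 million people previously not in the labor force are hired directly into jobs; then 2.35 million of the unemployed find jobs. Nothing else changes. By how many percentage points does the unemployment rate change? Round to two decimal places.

The unemployment rate changes by −1.84 percentage points.

Initially, labor force = 129.57 + 12.47 = 142.04 million, so u = 12.47/142.04 = 8.78%.
After the first change, employed and labor force both rise by 3.85; unemployed unchanged → E = 133.42, U = 12.47, labor force = 145.89 million.
After the second change, unemployed falls and employed rises by 2.35; labor force unchanged → E = 135.77, U = 10.12, labor force = 145.89 million.
New unemployment rate = 10.12 / 145.89 = 6.94%.
Change = 6.94% − 8.78% = −1.84 percentage points.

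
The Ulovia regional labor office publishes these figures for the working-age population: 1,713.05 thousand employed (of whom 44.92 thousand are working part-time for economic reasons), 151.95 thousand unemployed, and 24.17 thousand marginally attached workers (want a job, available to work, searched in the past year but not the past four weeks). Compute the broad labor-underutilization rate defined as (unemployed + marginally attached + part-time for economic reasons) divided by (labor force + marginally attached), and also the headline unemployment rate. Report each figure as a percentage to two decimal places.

Broad underutilization rate ≈ 11.70%; headline unemployment rate ≈ 8.15%.

Labor force = 1,713.05 + 151.95 = 1,865.00 thousand.
Numerator = 151.95 + 24.17 + 44.92 = 221.04 thousand.
Denominator = 1,865.00 + 24.17 = 1,889.17 thousand.
Broad rate = 221.04 / 1,889.17 = 11.70%.
Headline unemployment rate = 151.95 / 1,865.00 = 8.15%.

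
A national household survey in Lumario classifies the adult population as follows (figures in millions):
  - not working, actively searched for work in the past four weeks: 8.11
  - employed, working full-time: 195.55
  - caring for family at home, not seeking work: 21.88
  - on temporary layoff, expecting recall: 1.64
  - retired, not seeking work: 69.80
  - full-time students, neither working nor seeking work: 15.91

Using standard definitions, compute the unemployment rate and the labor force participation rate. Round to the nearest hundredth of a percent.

Employed = 195.55 million.
Unemployed = 8.11 + 1.64 = 9.75 million (jobless and actively searching, or on temporary layoff).
Labor force = 195.55 + 9.75 = 205.30 million.
Not in labor force = 21.88 + 69.80 + 15.91 = 107.59 million (those not working and not actively searching are outside the labor force).
Civilian working-age population = 205.30 + 107.59 = 312.89 million.
Unemployment rate = 9.75 / 205.30 = 4.75%.
Labor force participation rate = 205.30 / 312.89 = 65.61%.

Unemployment rate ≈ 4.75%; labor force participation rate ≈ 65.61%.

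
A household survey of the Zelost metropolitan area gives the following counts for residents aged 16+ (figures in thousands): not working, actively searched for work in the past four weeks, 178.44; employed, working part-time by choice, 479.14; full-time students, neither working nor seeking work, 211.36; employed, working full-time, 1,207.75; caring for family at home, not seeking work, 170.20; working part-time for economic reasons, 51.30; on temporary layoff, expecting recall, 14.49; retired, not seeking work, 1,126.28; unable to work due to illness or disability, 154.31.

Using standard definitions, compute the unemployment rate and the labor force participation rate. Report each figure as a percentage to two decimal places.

Unemployment rate ≈ 9.99%; labor force participation rate ≈ 53.74%.

Employed = 479.14 + 1,207.75 + 51.30 = 1,738.19 thousand (anyone who worked, including part-time for economic reasons, counts as employed).
Unemployed = 178.44 + 14.49 = 192.93 thousand (jobless and actively searching, or on temporary layoff).
Labor force = 1,738.19 + 192.93 = 1,931.12 thousand.
Not in labor force = 211.36 + 170.20 + 1,126.28 + 154.31 = 1,662.15 thousand (those not working and not actively searching are outside the labor force).
Civilian working-age population = 1,931.12 + 1,662.15 = 3,593.27 thousand.
Unemployment rate = 192.93 / 1,931.12 = 9.99%.
Labor force participation rate = 1,931.12 / 3,593.27 = 53.74%.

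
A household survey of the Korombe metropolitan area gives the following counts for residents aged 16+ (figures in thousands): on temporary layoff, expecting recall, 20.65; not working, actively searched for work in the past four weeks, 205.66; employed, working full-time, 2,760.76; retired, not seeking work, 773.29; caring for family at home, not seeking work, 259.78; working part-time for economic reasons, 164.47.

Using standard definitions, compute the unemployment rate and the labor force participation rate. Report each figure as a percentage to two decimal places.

Employed = 2,760.76 + 164.47 = 2,925.23 thousand (anyone who worked, including part-time for economic reasons, counts as employed).
Unemployed = 20.65 + 205.66 = 226.31 thousand (jobless and actively searching, or on temporary layoff).
Labor force = 2,925.23 + 226.31 = 3,151.54 thousand.
Not in labor force = 773.29 + 259.78 = 1,033.07 thousand (those not working and not actively searching are outside the labor force).
Civilian working-age population = 3,151.54 + 1,033.07 = 4,184.61 thousand.
Unemployment rate = 226.31 / 3,151.54 = 7.18%.
Labor force participation rate = 3,151.54 / 4,184.61 = 75.31%.

Unemployment rate ≈ 7.18%; labor force participation rate ≈ 75.31%.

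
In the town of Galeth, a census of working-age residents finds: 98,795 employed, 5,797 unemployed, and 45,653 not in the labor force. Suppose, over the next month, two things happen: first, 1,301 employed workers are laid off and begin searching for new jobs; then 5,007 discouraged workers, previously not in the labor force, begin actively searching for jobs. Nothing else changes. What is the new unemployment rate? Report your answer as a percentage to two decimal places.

New unemployment rate ≈ 11.04%.

Initially, labor force = 98,795 + 5,797 = 104,592, so u = 5,797/104,592 = 5.54%.
After the first change, employed falls and unemployed rises by 1,301; labor force unchanged → E = 97,494, U = 7,098, labor force = 104,592.
After the second change, unemployed and labor force both rise by 5,007 → E = 97,494, U = 12,105, labor force = 109,599.
New unemployment rate = 12,105 / 109,599 = 11.04%.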